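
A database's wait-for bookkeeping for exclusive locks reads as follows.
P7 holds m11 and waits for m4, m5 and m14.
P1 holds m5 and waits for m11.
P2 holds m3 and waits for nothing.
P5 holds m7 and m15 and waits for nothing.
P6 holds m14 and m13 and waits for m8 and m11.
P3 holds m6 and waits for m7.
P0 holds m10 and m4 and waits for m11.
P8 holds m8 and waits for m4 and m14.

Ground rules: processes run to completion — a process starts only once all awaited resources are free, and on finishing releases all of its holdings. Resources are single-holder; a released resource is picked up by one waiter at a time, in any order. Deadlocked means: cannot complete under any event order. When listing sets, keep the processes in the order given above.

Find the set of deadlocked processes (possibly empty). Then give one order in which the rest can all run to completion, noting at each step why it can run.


Deadlocked set: P7, P1, P6, P0 and P8.
Key observation: the knot is the closed ring of waits P7 -> P1 -> P7; P6, P0 and P8 are caught in further circular waits.
A valid finishing order for the others: P5, P2, P3.
Walking it through:
  P5: no waits; runs immediately, freeing m7 and m15
  P2: no waits; runs immediately, freeing m3
  run P3 (all its waits — m7 — are resolved); releases m6


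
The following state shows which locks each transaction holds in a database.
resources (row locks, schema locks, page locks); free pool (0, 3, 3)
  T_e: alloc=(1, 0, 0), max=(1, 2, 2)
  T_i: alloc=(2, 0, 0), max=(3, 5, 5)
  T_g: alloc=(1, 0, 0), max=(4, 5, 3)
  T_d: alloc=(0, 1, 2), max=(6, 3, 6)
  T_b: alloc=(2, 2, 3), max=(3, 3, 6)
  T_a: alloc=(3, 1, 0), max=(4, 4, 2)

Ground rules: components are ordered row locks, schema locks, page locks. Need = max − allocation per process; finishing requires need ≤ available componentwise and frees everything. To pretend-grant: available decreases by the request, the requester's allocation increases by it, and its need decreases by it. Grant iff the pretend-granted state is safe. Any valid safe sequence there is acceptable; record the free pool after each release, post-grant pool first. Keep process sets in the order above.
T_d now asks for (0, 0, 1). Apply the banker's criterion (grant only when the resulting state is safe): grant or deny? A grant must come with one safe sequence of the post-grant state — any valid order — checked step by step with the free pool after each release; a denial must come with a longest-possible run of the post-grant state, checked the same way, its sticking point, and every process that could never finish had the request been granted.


DENY — the pretend-granted state is unsafe.
Key observation: page locks is the bottleneck — with T_e, T_a done the pool holds (4, 4, 2), short of every remaining need.
After a pretend grant, a maximal execution: T_e, T_a — then nothing else fits. Check, step by step:
  pool = (0, 3, 2)
  T_e: need (0, 2, 2) fits (0, 3, 2); releases (1, 0, 0), pool now (1, 3, 2)
  T_a: need (1, 3, 2) fits (1, 3, 2); releases (3, 1, 0), pool now (4, 4, 2)
  blocked: T_i wants (1, 5, 5), pool (4, 4, 2) — not enough schema locks and page locks
  blocked: T_g wants (3, 5, 3), pool (4, 4, 2) — not enough schema locks and page locks
  blocked: T_d wants (6, 2, 3), pool (4, 4, 2) — not enough row locks and page locks
  blocked: T_b wants (1, 1, 3), pool (4, 4, 2) — not enough page locks
Processes that could never finish after the grant: T_i, T_g, T_d and T_b.


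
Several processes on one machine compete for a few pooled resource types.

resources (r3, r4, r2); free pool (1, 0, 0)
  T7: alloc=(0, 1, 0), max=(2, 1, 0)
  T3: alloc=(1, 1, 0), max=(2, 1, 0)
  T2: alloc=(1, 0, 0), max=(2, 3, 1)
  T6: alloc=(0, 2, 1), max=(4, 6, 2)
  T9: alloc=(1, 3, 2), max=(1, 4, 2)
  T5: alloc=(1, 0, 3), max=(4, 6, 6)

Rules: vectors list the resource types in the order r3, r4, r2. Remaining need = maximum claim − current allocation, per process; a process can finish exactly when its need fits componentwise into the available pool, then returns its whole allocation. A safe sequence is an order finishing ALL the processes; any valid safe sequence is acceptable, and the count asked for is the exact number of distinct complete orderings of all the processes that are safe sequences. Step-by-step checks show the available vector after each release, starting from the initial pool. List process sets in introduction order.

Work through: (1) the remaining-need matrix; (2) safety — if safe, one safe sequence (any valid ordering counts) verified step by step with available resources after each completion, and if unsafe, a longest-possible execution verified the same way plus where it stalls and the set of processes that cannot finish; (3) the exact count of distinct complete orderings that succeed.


(1) Remaining need (order r3, r4, r2):
  T7: (2, 0, 0)
  T3: (1, 0, 0)
  T2: (1, 3, 1)
  T6: (4, 4, 1)
  T9: (0, 1, 0)
  T5: (3, 6, 3)
(2) SAFE — a valid safe sequence is T3, T9, T2, T7, T6, T5.
Key observation: the first exact fit in this order is T3 — it needs (1, 0, 0) with (1, 0, 0) free, meeting a requested resource to the last unit.
Step-by-step check:
  pool = (1, 0, 0)
  run T3 (needs (1, 0, 0), free (1, 0, 0)); after release of (1, 1, 0) the pool is (2, 1, 0)
  run T9 (needs (0, 1, 0), free (2, 1, 0)); after release of (1, 3, 2) the pool is (3, 4, 2)
  run T2 (needs (1, 3, 1), free (3, 4, 2)); after release of (1, 0, 0) the pool is (4, 4, 2)
  run T7 (needs (2, 0, 0), free (4, 4, 2)); after release of (0, 1, 0) the pool is (4, 5, 2)
  run T6 (needs (4, 4, 1), free (4, 5, 2)); after release of (0, 2, 1) the pool is (4, 7, 3)
  run T5 (needs (3, 6, 3), free (4, 7, 3)); after release of (1, 0, 3) the pool is (5, 7, 6)
(3) The exact count: 5 of the possible complete orderings are safe sequences.


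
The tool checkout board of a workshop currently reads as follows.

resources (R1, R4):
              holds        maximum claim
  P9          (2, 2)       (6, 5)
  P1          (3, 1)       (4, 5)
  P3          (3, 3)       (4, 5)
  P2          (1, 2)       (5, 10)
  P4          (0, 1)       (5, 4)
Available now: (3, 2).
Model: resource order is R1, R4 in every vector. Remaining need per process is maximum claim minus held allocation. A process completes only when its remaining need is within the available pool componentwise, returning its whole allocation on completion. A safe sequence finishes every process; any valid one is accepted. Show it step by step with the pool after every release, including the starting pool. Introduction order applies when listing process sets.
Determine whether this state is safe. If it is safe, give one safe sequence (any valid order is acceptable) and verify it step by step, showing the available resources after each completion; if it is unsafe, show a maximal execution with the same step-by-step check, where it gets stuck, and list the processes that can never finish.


SAFE — a valid safe sequence is P3, P4, P9, P2, P1.
Key observation: the order's first zero-slack moment is P3 ((1, 2) needed, (3, 2) free — a requested resource with nothing to spare).
Step-by-step check:
  pool = (3, 2)
  run P3 (needs (1, 2), free (3, 2)); after release of (3, 3) the pool is (6, 5)
  run P4 (needs (5, 3), free (6, 5)); after release of (0, 1) the pool is (6, 6)
  run P9 (needs (4, 3), free (6, 6)); after release of (2, 2) the pool is (8, 8)
  run P2 (needs (4, 8), free (8, 8)); after release of (1, 2) the pool is (9, 10)
  run P1 (needs (1, 4), free (9, 10)); after release of (3, 1) the pool is (12, 11)


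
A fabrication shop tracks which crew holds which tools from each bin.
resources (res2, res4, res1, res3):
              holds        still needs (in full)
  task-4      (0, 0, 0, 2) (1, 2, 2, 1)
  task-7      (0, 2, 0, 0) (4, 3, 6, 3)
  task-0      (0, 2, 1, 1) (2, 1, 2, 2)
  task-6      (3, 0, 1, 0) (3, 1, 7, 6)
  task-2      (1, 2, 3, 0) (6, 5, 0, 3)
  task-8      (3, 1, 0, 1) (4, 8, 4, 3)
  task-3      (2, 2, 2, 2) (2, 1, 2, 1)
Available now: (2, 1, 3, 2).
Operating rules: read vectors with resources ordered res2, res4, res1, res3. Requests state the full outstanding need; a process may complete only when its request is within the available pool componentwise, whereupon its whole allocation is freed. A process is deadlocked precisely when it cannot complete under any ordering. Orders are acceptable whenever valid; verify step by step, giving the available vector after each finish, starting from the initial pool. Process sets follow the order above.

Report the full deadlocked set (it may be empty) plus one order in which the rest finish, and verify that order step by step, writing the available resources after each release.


Deadlocked set: task-6, task-2 and task-8.
Key observation: after task-0, task-3, task-4, task-7 the pool peaks at (4, 7, 6, 7), and each blocked process is short somewhere: task-6 on res1; task-2 on res2; task-8 on res4.
One completion order for the rest: task-0, task-3, task-4, task-7. Step-by-step check:
  pool = (2, 1, 3, 2)
  run task-0 (needs (2, 1, 2, 2), free (2, 1, 3, 2)); after release of (0, 2, 1, 1) the pool is (2, 3, 4, 3)
  run task-3 (needs (2, 1, 2, 1), free (2, 3, 4, 3)); after release of (2, 2, 2, 2) the pool is (4, 5, 6, 5)
  run task-4 (needs (1, 2, 2, 1), free (4, 5, 6, 5)); after release of (0, 0, 0, 2) the pool is (4, 5, 6, 7)
  run task-7 (needs (4, 3, 6, 3), free (4, 5, 6, 7)); after release of (0, 2, 0, 0) the pool is (4, 7, 6, 7)
The stuck group stays short no matter what:
  blocked: task-6 wants (3, 1, 7, 6), pool (4, 7, 6, 7) — not enough res1
  blocked: task-2 wants (6, 5, 0, 3), pool (4, 7, 6, 7) — not enough res2
  blocked: task-8 wants (4, 8, 4, 3), pool (4, 7, 6, 7) — not enough res4


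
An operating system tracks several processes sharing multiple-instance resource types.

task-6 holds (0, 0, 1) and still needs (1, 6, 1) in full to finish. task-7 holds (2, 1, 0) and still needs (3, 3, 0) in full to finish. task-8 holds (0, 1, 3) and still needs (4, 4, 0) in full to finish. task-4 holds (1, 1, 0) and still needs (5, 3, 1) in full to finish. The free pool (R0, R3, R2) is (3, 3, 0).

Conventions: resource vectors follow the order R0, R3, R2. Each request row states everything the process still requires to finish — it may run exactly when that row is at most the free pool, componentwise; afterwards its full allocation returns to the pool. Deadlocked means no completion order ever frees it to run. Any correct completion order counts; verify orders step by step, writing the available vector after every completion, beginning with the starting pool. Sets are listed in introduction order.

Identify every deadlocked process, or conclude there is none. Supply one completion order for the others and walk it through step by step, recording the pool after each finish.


No process is deadlocked.
Key observation: task-7 leads a chain of completions in which each release enables another process.
One completion order for the rest: task-7, task-8, task-4, task-6. Check, step by step:
  pool = (3, 3, 0)
  task-7 needs (3, 3, 0) <= (3, 3, 0) -> finishes; pool += (2, 1, 0) = (5, 4, 0)
  task-8 needs (4, 4, 0) <= (5, 4, 0) -> finishes; pool += (0, 1, 3) = (5, 5, 3)
  task-4 needs (5, 3, 1) <= (5, 5, 3) -> finishes; pool += (1, 1, 0) = (6, 6, 3)
  task-6 needs (1, 6, 1) <= (6, 6, 3) -> finishes; pool += (0, 0, 1) = (6, 6, 4)


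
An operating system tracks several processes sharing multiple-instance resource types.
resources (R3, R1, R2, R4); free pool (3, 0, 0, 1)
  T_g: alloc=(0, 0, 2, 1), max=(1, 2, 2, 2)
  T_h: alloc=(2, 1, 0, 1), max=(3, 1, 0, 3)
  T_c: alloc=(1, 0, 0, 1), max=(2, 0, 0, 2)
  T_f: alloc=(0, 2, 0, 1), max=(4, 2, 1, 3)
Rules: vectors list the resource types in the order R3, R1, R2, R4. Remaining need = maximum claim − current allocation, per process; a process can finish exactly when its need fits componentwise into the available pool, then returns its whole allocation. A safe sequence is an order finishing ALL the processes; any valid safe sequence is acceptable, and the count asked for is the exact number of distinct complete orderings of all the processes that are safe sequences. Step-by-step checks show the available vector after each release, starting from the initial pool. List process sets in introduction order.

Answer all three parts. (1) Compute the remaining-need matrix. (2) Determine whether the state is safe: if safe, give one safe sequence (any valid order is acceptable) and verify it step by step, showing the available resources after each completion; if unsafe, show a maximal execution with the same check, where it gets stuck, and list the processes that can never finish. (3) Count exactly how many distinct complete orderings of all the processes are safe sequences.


(1) Need matrix, components ordered R3, R1, R2, R4:
  T_g: (1, 2, 0, 1)
  T_h: (1, 0, 0, 2)
  T_c: (1, 0, 0, 1)
  T_f: (4, 0, 1, 2)
(2) UNSAFE.
Key observation: after T_c, T_h the pool peaks at (6, 1, 0, 3), and each blocked process is short somewhere: T_g on R1; T_f on R2.
Going as far as possible: T_c, T_h; after that, nothing fits. Check, step by step:
  pool = (3, 0, 0, 1)
  T_c needs (1, 0, 0, 1) <= (3, 0, 0, 1) -> finishes; pool += (1, 0, 0, 1) = (4, 0, 0, 2)
  T_h needs (1, 0, 0, 2) <= (4, 0, 0, 2) -> finishes; pool += (2, 1, 0, 1) = (6, 1, 0, 3)
  T_g still needs (1, 2, 0, 1) but only (6, 1, 0, 3) is free — short on R1
  T_f still needs (4, 0, 1, 2) but only (6, 1, 0, 3) is free — short on R2
Never able to finish: T_g and T_f.
(3) The exact count: 0 of the possible complete orderings are safe sequences.


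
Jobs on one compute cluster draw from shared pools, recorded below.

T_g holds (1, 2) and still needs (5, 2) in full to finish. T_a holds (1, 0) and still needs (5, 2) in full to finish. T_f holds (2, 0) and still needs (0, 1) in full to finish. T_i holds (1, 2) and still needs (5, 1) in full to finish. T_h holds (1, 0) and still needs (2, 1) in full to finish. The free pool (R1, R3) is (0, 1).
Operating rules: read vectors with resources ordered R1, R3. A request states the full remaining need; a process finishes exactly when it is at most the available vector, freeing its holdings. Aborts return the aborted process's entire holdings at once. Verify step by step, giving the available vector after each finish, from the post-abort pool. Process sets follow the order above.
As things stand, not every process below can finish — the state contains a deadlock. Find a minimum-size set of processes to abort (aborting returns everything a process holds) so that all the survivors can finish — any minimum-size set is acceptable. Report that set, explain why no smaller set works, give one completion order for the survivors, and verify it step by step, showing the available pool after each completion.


Abort T_g and T_i.
Key observation: T_a was stuck for good until T_g and T_i gave back (2, 4); in the order shown it finishes at step 3.
Minimality, checking each single-abort alternative: T_g alone leaves T_a blocked (short on R1); T_a alone leaves T_g blocked (short on R1 and R3); T_f alone leaves T_g blocked (short on R1 and R3); T_i alone leaves T_g blocked (short on R1); T_h alone leaves T_g blocked (short on R1 and R3).
Survivors finish in the order: T_f, T_h, T_a. Walking it through (pool after the aborts first):
  pool = (2, 5)
  T_f: need (0, 1) fits (2, 5); releases (2, 0), pool now (4, 5)
  T_h: need (2, 1) fits (4, 5); releases (1, 0), pool now (5, 5)
  T_a: need (5, 2) fits (5, 5); releases (1, 0), pool now (6, 5)


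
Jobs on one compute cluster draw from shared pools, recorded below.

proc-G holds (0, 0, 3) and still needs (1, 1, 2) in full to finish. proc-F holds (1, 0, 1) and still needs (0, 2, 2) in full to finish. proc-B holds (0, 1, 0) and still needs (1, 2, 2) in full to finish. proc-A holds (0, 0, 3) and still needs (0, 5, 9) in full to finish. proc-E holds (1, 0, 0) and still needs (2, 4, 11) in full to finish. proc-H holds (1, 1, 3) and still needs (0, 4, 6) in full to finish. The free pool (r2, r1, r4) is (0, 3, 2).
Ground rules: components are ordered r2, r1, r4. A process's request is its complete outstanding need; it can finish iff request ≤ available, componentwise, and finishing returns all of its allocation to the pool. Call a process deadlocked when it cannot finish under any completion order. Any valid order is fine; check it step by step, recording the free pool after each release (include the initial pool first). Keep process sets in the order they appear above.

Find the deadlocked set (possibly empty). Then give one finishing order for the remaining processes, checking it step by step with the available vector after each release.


The deadlocked set is empty.
Key observation: starting with proc-F, each completion frees enough for the next — no one is permanently blocked.
A valid finishing order for the others: proc-F, proc-B, proc-G, proc-H, proc-A, proc-E. Check, step by step:
  pool = (0, 3, 2)
  run proc-F (needs (0, 2, 2), free (0, 3, 2)); after release of (1, 0, 1) the pool is (1, 3, 3)
  run proc-B (needs (1, 2, 2), free (1, 3, 3)); after release of (0, 1, 0) the pool is (1, 4, 3)
  run proc-G (needs (1, 1, 2), free (1, 4, 3)); after release of (0, 0, 3) the pool is (1, 4, 6)
  run proc-H (needs (0, 4, 6), free (1, 4, 6)); after release of (1, 1, 3) the pool is (2, 5, 9)
  run proc-A (needs (0, 5, 9), free (2, 5, 9)); after release of (0, 0, 3) the pool is (2, 5, 12)
  run proc-E (needs (2, 4, 11), free (2, 5, 12)); after release of (1, 0, 0) the pool is (3, 5, 12)


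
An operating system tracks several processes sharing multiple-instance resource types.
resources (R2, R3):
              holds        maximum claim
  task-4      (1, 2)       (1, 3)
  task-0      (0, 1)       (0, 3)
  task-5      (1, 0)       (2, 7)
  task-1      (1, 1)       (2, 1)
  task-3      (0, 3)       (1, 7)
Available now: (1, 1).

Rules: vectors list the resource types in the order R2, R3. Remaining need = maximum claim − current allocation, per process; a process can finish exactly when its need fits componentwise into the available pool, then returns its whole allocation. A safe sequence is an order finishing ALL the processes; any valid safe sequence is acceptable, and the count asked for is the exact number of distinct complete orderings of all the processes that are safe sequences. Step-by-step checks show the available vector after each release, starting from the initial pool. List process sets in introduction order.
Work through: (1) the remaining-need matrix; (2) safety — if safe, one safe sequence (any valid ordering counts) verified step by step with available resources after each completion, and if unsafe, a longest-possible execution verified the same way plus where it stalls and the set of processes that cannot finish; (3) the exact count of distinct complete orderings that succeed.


(1) Remaining need (order R2, R3):
  task-4: (0, 1)
  task-0: (0, 2)
  task-5: (1, 7)
  task-1: (1, 0)
  task-3: (1, 4)
(2) SAFE — a valid safe sequence is task-1, task-0, task-4, task-3, task-5.
Key observation: the order's first zero-slack moment is task-1 ((1, 0) needed, (1, 1) free — a requested resource with nothing to spare).
Verifying each step:
  pool = (1, 1)
  run task-1 (needs (1, 0), free (1, 1)); after release of (1, 1) the pool is (2, 2)
  run task-0 (needs (0, 2), free (2, 2)); after release of (0, 1) the pool is (2, 3)
  run task-4 (needs (0, 1), free (2, 3)); after release of (1, 2) the pool is (3, 5)
  run task-3 (needs (1, 4), free (3, 5)); after release of (0, 3) the pool is (3, 8)
  run task-5 (needs (1, 7), free (3, 8)); after release of (1, 0) the pool is (4, 8)
(3) The exact count: 10 of the possible complete orderings are safe sequences.


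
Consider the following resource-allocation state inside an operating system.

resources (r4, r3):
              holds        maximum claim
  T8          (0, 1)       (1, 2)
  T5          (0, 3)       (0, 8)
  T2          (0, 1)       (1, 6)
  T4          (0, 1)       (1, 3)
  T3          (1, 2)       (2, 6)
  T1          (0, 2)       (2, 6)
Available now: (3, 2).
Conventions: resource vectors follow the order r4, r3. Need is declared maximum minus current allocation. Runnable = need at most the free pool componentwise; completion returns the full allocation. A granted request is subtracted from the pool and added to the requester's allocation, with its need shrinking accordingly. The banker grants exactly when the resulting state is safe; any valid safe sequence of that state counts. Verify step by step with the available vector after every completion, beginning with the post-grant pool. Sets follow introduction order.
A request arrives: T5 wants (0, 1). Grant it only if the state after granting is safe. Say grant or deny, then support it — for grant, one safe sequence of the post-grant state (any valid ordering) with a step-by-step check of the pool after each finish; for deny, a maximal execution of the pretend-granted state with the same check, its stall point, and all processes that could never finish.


DENY — the pretend-granted state is unsafe.
Key observation: no order helps: past T8, T4, the free pool tops out at (3, 3), below what each blocked process needs in r3.
On the post-grant state, T8, T4 is a maximal run — nothing extends it. Check, step by step:
  pool = (3, 1)
  T8: need (1, 1) fits (3, 1); releases (0, 1), pool now (3, 2)
  T4: need (1, 2) fits (3, 2); releases (0, 1), pool now (3, 3)
  blocked: T5 wants (0, 4), pool (3, 3) — not enough r3
  blocked: T2 wants (1, 5), pool (3, 3) — not enough r3
  blocked: T3 wants (1, 4), pool (3, 3) — not enough r3
  blocked: T1 wants (2, 4), pool (3, 3) — not enough r3
Post-grant, the permanently blocked set is T5, T2, T3 and T1.


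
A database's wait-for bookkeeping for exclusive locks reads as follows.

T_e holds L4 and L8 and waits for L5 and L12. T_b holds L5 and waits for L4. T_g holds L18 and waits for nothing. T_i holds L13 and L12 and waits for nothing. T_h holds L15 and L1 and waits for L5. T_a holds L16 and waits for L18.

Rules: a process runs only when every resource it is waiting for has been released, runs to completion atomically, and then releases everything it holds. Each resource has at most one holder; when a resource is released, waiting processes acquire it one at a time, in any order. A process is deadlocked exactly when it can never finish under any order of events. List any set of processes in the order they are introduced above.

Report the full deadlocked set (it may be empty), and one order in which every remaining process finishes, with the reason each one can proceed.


The deadlocked set is T_e, T_b and T_h.
Key observation: the cycle T_e -> T_b -> T_e can never break — each member waits on the next; T_h waits into the deadlock from upstream.
The rest can finish in the order T_i, T_g, T_a.
Check, step by step:
  T_i waits on nothing -> runs at once and releases L13 and L12
  T_g waits on nothing -> runs at once and releases L18
  T_a waits on L18 — all released -> runs and releases L16


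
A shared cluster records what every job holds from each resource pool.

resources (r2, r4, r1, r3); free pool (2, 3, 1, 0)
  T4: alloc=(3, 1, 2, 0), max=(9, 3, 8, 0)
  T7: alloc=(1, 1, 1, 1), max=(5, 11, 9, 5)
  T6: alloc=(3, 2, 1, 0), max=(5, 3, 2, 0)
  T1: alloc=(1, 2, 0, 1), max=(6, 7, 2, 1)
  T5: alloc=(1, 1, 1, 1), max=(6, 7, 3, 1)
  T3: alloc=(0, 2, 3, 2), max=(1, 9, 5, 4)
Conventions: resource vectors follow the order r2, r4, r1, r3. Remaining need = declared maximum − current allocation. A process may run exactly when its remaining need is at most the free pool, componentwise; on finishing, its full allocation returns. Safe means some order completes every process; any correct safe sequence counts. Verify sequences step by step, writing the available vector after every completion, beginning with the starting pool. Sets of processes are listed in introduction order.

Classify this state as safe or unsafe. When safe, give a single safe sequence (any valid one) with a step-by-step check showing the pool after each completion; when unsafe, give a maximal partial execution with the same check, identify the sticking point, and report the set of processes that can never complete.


SAFE. One safe sequence: T6, T1, T5, T3, T4, T7.
Key observation: at T6 the run first touches a limit — (2, 1, 1, 0) against (2, 3, 1, 0), exact on a resource it actually requests.
Check, step by step:
  pool = (2, 3, 1, 0)
  run T6 (needs (2, 1, 1, 0), free (2, 3, 1, 0)); after release of (3, 2, 1, 0) the pool is (5, 5, 2, 0)
  run T1 (needs (5, 5, 2, 0), free (5, 5, 2, 0)); after release of (1, 2, 0, 1) the pool is (6, 7, 2, 1)
  run T5 (needs (5, 6, 2, 0), free (6, 7, 2, 1)); after release of (1, 1, 1, 1) the pool is (7, 8, 3, 2)
  run T3 (needs (1, 7, 2, 2), free (7, 8, 3, 2)); after release of (0, 2, 3, 2) the pool is (7, 10, 6, 4)
  run T4 (needs (6, 2, 6, 0), free (7, 10, 6, 4)); after release of (3, 1, 2, 0) the pool is (10, 11, 8, 4)
  run T7 (needs (4, 10, 8, 4), free (10, 11, 8, 4)); after release of (1, 1, 1, 1) the pool is (11, 12, 9, 5)


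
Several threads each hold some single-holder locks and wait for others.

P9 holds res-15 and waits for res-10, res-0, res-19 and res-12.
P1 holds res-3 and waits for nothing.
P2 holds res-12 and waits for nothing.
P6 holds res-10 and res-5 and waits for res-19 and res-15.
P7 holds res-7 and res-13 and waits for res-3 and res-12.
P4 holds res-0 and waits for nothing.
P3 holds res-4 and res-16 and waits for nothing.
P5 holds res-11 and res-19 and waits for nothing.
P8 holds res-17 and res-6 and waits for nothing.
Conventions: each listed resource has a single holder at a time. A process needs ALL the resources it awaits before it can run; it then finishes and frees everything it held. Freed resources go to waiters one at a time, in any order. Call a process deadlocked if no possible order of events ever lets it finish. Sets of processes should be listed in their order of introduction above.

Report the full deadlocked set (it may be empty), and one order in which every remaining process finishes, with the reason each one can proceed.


Deadlocked: P9 and P6.
Key observation: the wait chain closes on itself along P9 -> P6 -> P9; no other process is dragged down with it.
A valid finishing order for the others: P2, P8, P1, P5, P4, P7, P3.
Walking it through:
  P2: no waits; runs immediately, freeing res-12
  P8: no waits; runs immediately, freeing res-17 and res-6
  P1: no waits; runs immediately, freeing res-3
  P5: no waits; runs immediately, freeing res-11 and res-19
  P4: no waits; runs immediately, freeing res-0
  P7: everything it awaited (res-3 and res-12) is free; runs, freeing res-7 and res-13
  P3: no waits; runs immediately, freeing res-4 and res-16


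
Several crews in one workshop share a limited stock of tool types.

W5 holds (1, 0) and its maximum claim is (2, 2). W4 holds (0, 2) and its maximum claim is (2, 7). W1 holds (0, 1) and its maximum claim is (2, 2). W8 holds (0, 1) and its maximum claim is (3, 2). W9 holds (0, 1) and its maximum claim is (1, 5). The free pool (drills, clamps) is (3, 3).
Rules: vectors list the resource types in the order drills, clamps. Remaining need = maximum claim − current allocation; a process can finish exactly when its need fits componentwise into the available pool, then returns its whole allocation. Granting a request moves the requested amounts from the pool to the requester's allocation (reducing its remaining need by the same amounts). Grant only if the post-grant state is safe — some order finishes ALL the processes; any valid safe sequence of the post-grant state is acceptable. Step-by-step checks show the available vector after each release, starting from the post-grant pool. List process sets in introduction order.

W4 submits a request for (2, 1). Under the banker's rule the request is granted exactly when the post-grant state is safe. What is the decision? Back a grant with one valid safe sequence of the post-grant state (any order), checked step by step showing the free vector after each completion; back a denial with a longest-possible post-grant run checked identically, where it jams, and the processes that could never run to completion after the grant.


DENY. Granting would leave the state unsafe.
Key observation: after W5, W1 the pool peaks at (2, 3), and each blocked process is short somewhere: W4 on clamps; W8 on drills; W9 on clamps.
On the post-grant state, W5, W1 is a maximal run — nothing extends it. Step-by-step check:
  pool = (1, 2)
  W5: need (1, 2) fits (1, 2); releases (1, 0), pool now (2, 2)
  W1: need (2, 1) fits (2, 2); releases (0, 1), pool now (2, 3)
  blocked: W4 wants (0, 4), pool (2, 3) — not enough clamps
  blocked: W8 wants (3, 1), pool (2, 3) — not enough drills
  blocked: W9 wants (1, 4), pool (2, 3) — not enough clamps
Had the request been granted, W4, W8 and W9 could never finish.


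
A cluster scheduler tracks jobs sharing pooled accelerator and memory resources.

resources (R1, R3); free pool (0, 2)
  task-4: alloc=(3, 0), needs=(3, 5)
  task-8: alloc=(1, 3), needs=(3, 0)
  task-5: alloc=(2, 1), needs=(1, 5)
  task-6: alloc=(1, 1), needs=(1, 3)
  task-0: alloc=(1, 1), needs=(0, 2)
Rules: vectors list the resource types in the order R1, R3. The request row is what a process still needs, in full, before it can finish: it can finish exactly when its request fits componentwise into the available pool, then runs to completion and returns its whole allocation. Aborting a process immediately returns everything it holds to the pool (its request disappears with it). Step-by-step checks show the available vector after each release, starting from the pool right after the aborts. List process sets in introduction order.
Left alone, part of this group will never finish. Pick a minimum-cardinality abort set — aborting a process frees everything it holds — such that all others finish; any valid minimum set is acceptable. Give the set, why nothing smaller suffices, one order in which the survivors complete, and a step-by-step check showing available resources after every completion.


The answer: abort task-4.
Key observation: the deadlocked task-8 becomes finishable only because task-4 released (3, 0); it completes at step 1 below.
Why nothing smaller works: aborting no one leaves the state deadlocked as given.
The survivors complete as task-8, task-6, task-5, task-0. Walking it through (starting from the post-abort pool):
  pool = (3, 2)
  run task-8 (needs (3, 0), free (3, 2)); after release of (1, 3) the pool is (4, 5)
  run task-6 (needs (1, 3), free (4, 5)); after release of (1, 1) the pool is (5, 6)
  run task-5 (needs (1, 5), free (5, 6)); after release of (2, 1) the pool is (7, 7)
  run task-0 (needs (0, 2), free (7, 7)); after release of (1, 1) the pool is (8, 8)


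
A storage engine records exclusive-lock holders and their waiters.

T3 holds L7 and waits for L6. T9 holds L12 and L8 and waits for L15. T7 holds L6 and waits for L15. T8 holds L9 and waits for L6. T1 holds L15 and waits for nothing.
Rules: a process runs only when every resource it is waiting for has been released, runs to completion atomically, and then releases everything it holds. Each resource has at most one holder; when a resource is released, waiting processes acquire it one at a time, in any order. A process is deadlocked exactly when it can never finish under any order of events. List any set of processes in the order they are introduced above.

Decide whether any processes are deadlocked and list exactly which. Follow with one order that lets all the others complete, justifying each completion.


The deadlocked set is empty.
Key observation: the wait graph is acyclic; completion cascades from the unblocked processes through everyone else.
The rest can finish in the order T1, T7, T8, T3, T9.
Step-by-step check:
  T1: no waits; runs immediately, freeing L15
  T7 waits on L15 — all released -> runs and releases L6
  T8 waits on L6 — all released -> runs and releases L9
  T3 waits on L6 — all released -> runs and releases L7
  T9 waits on L15 — all released -> runs and releases L12 and L8


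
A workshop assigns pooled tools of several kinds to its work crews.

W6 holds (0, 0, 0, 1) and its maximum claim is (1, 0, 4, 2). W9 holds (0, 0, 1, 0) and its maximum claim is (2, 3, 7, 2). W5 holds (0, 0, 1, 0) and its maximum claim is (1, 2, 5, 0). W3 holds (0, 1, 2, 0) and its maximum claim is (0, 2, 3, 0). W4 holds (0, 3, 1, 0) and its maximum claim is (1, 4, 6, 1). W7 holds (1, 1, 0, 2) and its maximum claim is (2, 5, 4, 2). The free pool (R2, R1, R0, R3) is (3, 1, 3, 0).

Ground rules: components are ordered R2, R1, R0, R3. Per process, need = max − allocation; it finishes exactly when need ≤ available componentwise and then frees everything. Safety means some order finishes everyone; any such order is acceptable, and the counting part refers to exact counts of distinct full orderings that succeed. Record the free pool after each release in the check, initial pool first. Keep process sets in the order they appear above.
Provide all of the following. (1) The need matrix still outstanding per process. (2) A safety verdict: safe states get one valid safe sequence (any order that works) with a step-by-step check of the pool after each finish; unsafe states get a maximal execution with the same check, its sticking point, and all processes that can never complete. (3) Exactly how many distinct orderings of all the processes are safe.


(1) Need matrix, components ordered R2, R1, R0, R3:
  W6: (1, 0, 4, 1)
  W9: (2, 3, 6, 2)
  W5: (1, 2, 4, 0)
  W3: (0, 1, 1, 0)
  W4: (1, 1, 5, 1)
  W7: (1, 4, 4, 0)
(2) UNSAFE — no complete ordering exists.
Key observation: after W3, W5 the pool peaks at (3, 2, 6, 0), and each blocked process is short somewhere: W6 on R3; W9 on R1, R3; W4 on R3; W7 on R1.
A maximal execution: W3, W5 — then nothing else fits. Check, step by step:
  pool = (3, 1, 3, 0)
  run W3 (needs (0, 1, 1, 0), free (3, 1, 3, 0)); after release of (0, 1, 2, 0) the pool is (3, 2, 5, 0)
  run W5 (needs (1, 2, 4, 0), free (3, 2, 5, 0)); after release of (0, 0, 1, 0) the pool is (3, 2, 6, 0)
  blocked: W6 wants (1, 0, 4, 1), pool (3, 2, 6, 0) — not enough R3
  blocked: W9 wants (2, 3, 6, 2), pool (3, 2, 6, 0) — not enough R1 and R3
  blocked: W4 wants (1, 1, 5, 1), pool (3, 2, 6, 0) — not enough R3
  blocked: W7 wants (1, 4, 4, 0), pool (3, 2, 6, 0) — not enough R1
Permanently blocked: W6, W9, W4 and W7.
(3) The exact count: 0 of the possible complete orderings are safe sequences.


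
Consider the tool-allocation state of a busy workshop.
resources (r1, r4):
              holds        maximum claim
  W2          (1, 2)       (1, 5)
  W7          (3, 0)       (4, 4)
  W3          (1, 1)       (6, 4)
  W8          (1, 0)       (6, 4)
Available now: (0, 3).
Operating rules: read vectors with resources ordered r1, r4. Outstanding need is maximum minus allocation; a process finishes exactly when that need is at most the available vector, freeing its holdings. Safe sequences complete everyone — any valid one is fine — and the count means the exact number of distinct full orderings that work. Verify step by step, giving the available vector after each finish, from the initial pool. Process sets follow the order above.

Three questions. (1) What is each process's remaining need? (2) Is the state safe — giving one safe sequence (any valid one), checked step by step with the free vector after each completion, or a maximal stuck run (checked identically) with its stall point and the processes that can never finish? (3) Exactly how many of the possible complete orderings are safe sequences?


(1) Outstanding need per process (order r1, r4):
  W2: (0, 3)
  W7: (1, 4)
  W3: (5, 3)
  W8: (5, 4)
(2) UNSAFE — no complete ordering exists.
Key observation: the pool after W2, W7 is (4, 5); every surviving request exceeds it in r1, so progress ends there.
Going as far as possible: W2, W7; after that, nothing fits. Verifying each step:
  pool = (0, 3)
  W2 needs (0, 3) <= (0, 3) -> finishes; pool += (1, 2) = (1, 5)
  W7 needs (1, 4) <= (1, 5) -> finishes; pool += (3, 0) = (4, 5)
  W3 still needs (5, 3) but only (4, 5) is free — short on r1
  W8 still needs (5, 4) but only (4, 5) is free — short on r1
Processes that can never finish: W3 and W8.
(3) The exact count: 0 of the possible complete orderings are safe sequences.


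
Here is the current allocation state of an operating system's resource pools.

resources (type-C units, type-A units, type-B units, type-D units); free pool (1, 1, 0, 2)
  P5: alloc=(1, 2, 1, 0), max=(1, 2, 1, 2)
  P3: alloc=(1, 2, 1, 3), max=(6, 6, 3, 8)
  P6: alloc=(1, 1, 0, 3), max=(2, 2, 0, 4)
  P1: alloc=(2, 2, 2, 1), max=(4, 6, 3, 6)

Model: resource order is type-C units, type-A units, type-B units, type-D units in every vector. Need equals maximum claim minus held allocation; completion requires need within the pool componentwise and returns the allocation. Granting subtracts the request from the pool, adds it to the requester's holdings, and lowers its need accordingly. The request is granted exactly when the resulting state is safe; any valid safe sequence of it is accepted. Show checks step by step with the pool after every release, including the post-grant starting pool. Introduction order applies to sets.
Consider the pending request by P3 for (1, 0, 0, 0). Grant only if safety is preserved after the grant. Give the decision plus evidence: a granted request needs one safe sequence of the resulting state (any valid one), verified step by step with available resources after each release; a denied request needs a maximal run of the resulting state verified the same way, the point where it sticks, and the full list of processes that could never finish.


GRANT — the state after the grant stays safe, e.g. via P5, P6, P1, P3.
Key observation: after the grant the pool drops to (0, 1, 0, 2), which still lets P5 finish first and unwind the rest.
Check on the post-grant state, step by step:
  pool = (0, 1, 0, 2)
  P5 needs (0, 0, 0, 2) <= (0, 1, 0, 2) -> finishes; pool += (1, 2, 1, 0) = (1, 3, 1, 2)
  P6 needs (1, 1, 0, 1) <= (1, 3, 1, 2) -> finishes; pool += (1, 1, 0, 3) = (2, 4, 1, 5)
  P1 needs (2, 4, 1, 5) <= (2, 4, 1, 5) -> finishes; pool += (2, 2, 2, 1) = (4, 6, 3, 6)
  P3 needs (4, 4, 2, 5) <= (4, 6, 3, 6) -> finishes; pool += (2, 2, 1, 3) = (6, 8, 4, 9)


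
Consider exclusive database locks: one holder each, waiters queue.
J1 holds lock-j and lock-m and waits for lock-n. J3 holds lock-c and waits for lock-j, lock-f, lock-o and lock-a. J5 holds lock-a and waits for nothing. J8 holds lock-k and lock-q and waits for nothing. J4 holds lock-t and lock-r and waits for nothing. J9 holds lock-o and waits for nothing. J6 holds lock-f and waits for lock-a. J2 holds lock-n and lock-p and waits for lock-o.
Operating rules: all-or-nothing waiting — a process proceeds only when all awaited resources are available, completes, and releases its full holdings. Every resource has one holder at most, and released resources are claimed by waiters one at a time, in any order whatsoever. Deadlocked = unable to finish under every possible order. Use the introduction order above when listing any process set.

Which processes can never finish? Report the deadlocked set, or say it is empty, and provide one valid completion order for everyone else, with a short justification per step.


Nothing here is deadlocked.
Key observation: all waits point, directly or indirectly, at processes that can finish, so nothing is permanently blocked.
A valid finishing order for the others: J5, J6, J9, J2, J1, J4, J3, J8.
Walking it through:
  J5: no waits; runs immediately, freeing lock-a
  run J6 (all its waits — lock-a — are resolved); releases lock-f
  J9: no waits; runs immediately, freeing lock-o
  run J2 (all its waits — lock-o — are resolved); releases lock-n and lock-p
  run J1 (all its waits — lock-n — are resolved); releases lock-j and lock-m
  J4: no waits; runs immediately, freeing lock-t and lock-r
  run J3 (all its waits — lock-j, lock-f, lock-o and lock-a — are resolved); releases lock-c
  J8: no waits; runs immediately, freeing lock-k and lock-q


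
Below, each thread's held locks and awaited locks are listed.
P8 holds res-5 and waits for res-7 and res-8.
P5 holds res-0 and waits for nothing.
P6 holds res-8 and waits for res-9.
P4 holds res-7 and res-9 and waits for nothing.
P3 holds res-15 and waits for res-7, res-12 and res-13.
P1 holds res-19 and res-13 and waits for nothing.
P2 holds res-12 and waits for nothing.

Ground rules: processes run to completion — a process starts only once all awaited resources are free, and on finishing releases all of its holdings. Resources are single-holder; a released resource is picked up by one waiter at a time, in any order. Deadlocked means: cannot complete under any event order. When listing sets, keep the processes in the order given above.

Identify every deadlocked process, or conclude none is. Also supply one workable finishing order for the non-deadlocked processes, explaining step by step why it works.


The deadlocked set is empty.
Key observation: every chain of waits terminates; starting from the processes that wait on nothing, all the rest unlock in turn.
The rest can finish in the order P2, P4, P5, P6, P1, P3, P8.
Step-by-step check:
  P2: no waits; runs immediately, freeing res-12
  P4: no waits; runs immediately, freeing res-7 and res-9
  P5: no waits; runs immediately, freeing res-0
  P6: everything it awaited (res-9) is free; runs, freeing res-8
  P1: no waits; runs immediately, freeing res-19 and res-13
  P3: everything it awaited (res-7, res-12 and res-13) is free; runs, freeing res-15
  P8: everything it awaited (res-7 and res-8) is free; runs, freeing res-5
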